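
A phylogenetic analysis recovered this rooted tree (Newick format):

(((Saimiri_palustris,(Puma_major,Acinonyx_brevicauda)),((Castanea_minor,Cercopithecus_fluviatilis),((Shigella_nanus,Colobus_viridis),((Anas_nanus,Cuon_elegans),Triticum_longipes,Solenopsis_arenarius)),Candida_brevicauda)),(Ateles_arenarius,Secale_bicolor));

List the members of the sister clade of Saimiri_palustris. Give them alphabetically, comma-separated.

Saimiri_palustris attaches to the tree at the node subtending (Saimiri_palustris,(Puma_major,Acinonyx_brevicauda)).
The other lineage descending from that same node — the sister group — is (Puma_major,Acinonyx_brevicauda); its 2 tips in alphabetical order are the answer.

Acinonyx_brevicauda, Puma_major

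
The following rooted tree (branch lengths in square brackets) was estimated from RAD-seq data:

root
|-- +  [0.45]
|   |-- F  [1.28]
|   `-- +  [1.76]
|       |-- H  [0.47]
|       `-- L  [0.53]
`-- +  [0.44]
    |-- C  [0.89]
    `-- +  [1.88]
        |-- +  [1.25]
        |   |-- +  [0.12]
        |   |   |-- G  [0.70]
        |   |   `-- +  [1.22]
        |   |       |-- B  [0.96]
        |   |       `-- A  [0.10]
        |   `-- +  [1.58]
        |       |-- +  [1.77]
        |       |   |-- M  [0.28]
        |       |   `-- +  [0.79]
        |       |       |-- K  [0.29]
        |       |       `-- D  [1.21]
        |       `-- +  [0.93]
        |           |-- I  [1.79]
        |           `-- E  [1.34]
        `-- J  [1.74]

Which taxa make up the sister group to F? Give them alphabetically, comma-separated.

F attaches to the tree at the node subtending (F,(H,L)).
The other lineage descending from that same node — the sister group — is (H,L); its 2 tips in alphabetical order are the answer.

H, L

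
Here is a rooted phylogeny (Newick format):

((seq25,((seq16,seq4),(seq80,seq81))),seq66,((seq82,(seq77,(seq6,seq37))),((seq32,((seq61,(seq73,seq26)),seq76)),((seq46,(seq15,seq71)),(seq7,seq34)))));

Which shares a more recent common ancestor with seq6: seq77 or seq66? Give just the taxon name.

The MRCA of seq6 and seq77 subtends (seq77,(seq6,seq37)) (3 taxa).
The MRCA of seq6 and seq66 is the root, subtending the entire tree (20 taxa).
The first is nested inside the second, so seq6 shares a more recent common ancestor with seq77.

seq77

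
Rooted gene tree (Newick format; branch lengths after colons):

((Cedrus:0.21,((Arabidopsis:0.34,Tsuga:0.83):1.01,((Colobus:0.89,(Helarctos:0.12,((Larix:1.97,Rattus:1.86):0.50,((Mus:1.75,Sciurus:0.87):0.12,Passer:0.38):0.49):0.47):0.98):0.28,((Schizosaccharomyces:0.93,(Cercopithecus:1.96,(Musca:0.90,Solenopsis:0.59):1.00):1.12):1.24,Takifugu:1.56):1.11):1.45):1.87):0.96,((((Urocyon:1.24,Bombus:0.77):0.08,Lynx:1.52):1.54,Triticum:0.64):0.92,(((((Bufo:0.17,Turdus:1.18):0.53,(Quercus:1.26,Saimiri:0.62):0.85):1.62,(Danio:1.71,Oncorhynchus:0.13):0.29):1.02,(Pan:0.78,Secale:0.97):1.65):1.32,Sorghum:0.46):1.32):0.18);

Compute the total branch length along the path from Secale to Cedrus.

The path runs Secale → … → MRCA → … → Cedrus; the MRCA is the root of the tree.
Branch lengths along that path: 0.97 + 1.65 + 1.32 + 1.32 + 0.18 + 0.96 + 0.21 = 6.61.

6.61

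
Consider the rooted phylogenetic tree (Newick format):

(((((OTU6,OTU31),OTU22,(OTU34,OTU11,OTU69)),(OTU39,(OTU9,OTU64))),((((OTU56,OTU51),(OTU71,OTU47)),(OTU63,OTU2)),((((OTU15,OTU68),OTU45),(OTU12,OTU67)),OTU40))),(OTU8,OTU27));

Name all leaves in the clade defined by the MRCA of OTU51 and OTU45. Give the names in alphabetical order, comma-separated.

Tracing OTU51: it sits inside (OTU56,OTU51).
Tracing OTU45: it sits inside ((OTU15,OTU68),OTU45).
The smallest clade enclosing both is ((((OTU56,OTU51),(OTU71,OTU47)),(OTU63,OTU2)),((((OTU15,OTU68),OTU45),(OTU12,OTU67)),OTU40)); the answer is its 12 terminal taxa in alphabetical order.

OTU12, OTU15, OTU2, OTU40, OTU45, OTU47, OTU51, OTU56, OTU63, OTU67, OTU68, OTU71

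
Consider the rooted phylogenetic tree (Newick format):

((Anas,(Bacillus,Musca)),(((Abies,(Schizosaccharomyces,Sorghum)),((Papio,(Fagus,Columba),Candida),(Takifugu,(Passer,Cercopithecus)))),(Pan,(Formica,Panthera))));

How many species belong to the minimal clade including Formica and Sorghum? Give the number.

The MRCA of Formica and Sorghum is the node subtending (((Abies,(Schizosaccharomyces,Sorghum)),((Papio,(Fagus,Columba),Candida),(Takifugu,(Passer,Cercopithecus)))),(Pan,(Formica,Panthera))).
That clade contains 13 terminal taxa: Abies, Candida, Cercopithecus, Columba, Fagus, Formica, Pan, Panthera, Papio, Passer, Schizosaccharomyces, Sorghum, Takifugu.

13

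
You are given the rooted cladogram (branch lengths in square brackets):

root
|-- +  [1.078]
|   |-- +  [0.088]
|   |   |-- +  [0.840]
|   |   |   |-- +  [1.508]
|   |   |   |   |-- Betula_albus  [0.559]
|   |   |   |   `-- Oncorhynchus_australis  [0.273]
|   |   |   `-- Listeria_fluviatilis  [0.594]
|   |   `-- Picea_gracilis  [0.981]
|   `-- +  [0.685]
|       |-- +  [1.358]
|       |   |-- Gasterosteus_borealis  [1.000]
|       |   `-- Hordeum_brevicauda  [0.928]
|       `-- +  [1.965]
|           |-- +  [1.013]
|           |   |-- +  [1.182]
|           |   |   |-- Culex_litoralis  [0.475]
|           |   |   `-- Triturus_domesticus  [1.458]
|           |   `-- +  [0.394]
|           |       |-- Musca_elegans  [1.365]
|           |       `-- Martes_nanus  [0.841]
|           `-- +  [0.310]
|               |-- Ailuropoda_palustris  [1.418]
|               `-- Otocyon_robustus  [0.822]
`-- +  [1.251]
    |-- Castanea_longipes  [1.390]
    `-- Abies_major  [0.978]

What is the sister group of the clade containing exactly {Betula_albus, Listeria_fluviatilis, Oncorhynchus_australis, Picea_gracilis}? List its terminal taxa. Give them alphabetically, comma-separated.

The clade containing exactly {Betula_albus, Listeria_fluviatilis, Oncorhynchus_australis, Picea_gracilis} attaches to the tree at the node subtending ((((Betula_albus,Oncorhynchus_australis),Listeria_fluviatilis),Picea_gracilis),((Gasterosteus_borealis,Hordeum_brevicauda),(((Culex_litoralis,Triturus_domesticus),(Musca_elegans,Martes_nanus)),(Ailuropoda_palustris,Otocyon_robustus)))).
The other lineage descending from that same node — the sister group — is ((Gasterosteus_borealis,Hordeum_brevicauda),(((Culex_litoralis,Triturus_domesticus),(Musca_elegans,Martes_nanus)),(Ailuropoda_palustris,Otocyon_robustus))); its 8 tips in alphabetical order are the answer.

Ailuropoda_palustris, Culex_litoralis, Gasterosteus_borealis, Hordeum_brevicauda, Martes_nanus, Musca_elegans, Otocyon_robustus, Triturus_domesticus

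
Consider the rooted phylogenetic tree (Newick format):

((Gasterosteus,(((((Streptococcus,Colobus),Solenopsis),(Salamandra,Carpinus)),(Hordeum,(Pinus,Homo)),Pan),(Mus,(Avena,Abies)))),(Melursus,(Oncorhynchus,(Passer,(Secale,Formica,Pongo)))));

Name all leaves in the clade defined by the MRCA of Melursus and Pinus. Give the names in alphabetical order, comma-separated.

Abies, Avena, Carpinus, Colobus, Formica, Gasterosteus, Homo, Hordeum, Melursus, Mus, Oncorhynchus, Pan, Passer, Pinus, Pongo, Salamandra, Secale, Solenopsis, Streptococcus

Tracing Melursus: it sits inside (Melursus,(Oncorhynchus,(Passer,(Secale,Formica,Pongo)))).
Tracing Pinus: it sits inside (Pinus,Homo).
The smallest clade enclosing both is the whole tree (their MRCA is the root), so the answer is all 19 tips in alphabetical order.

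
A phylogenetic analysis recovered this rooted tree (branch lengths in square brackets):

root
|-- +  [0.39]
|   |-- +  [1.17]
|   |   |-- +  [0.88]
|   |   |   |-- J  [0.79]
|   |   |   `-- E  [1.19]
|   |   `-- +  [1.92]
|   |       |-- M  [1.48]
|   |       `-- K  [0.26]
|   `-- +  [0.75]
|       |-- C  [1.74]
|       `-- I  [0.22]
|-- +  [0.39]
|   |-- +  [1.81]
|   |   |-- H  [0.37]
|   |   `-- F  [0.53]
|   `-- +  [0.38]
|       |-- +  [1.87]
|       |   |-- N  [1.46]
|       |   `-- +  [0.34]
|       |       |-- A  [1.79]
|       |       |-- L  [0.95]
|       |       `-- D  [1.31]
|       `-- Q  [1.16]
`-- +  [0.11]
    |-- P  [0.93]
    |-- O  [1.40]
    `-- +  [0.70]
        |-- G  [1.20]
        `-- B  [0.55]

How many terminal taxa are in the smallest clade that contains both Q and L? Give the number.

5

The MRCA of Q and L is the node subtending ((N,(A,L,D)),Q).
That clade contains 5 terminal taxa: A, D, L, N, Q.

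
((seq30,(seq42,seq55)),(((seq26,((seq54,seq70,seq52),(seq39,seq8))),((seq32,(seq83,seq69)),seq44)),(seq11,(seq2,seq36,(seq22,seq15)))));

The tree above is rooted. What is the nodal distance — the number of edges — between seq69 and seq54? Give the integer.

8

The MRCA of seq69 and seq54 is the node subtending ((seq26,((seq54,seq70,seq52),(seq39,seq8))),((seq32,(seq83,seq69)),seq44)).
From seq69 up to that node: 4 branches. From seq54 up to the same node: 4 branches. Total: 4 + 4 = 8.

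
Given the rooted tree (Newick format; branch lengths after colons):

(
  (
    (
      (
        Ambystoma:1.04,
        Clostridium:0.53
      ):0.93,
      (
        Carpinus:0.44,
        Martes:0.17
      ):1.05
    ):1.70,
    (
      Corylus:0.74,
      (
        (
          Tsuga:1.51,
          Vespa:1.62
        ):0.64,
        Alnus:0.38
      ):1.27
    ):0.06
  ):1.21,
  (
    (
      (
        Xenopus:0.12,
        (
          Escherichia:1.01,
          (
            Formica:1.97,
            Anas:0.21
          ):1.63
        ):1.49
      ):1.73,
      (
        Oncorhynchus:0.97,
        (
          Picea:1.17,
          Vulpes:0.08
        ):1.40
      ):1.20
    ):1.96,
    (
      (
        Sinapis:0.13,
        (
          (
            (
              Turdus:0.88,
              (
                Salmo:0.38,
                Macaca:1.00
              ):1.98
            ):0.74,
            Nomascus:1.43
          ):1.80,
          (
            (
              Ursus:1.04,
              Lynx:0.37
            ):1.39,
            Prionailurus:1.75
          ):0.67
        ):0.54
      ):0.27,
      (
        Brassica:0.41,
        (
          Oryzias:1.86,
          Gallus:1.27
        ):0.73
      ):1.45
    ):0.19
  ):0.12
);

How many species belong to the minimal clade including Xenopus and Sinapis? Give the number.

18

The MRCA of Xenopus and Sinapis is the node subtending (((Xenopus,(Escherichia,(Formica,Anas))),(Oncorhynchus,(Picea,Vulpes))),((Sinapis,(((Turdus,(Salmo,Macaca)),Nomascus),((Ursus,Lynx),Prionailurus))),(Brassica,(Oryzias,Gallus)))).
That clade contains 18 terminal taxa: Anas, Brassica, Escherichia, Formica, Gallus, Lynx, Macaca, Nomascus, Oncorhynchus, Oryzias, Picea, Prionailurus, Salmo, Sinapis, Turdus, Ursus, Vulpes, Xenopus.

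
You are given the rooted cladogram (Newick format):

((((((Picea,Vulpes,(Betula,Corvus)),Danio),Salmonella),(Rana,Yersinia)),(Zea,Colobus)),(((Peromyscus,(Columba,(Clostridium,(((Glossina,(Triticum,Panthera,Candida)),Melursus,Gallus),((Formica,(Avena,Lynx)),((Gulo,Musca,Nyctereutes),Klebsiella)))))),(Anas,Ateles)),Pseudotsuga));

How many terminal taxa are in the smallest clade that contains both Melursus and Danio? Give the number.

29

The MRCA of Melursus and Danio is the root, so the clade is the entire tree.
That clade contains 29 terminal taxa: Anas, Ateles, Avena, Betula, Candida, Clostridium, Colobus, Columba, Corvus, Danio, Formica, Gallus, Glossina, Gulo, Klebsiella, Lynx, Melursus, Musca, Nyctereutes, Panthera, Peromyscus, Picea, Pseudotsuga, Rana, Salmonella, Triticum, Vulpes, Yersinia, Zea.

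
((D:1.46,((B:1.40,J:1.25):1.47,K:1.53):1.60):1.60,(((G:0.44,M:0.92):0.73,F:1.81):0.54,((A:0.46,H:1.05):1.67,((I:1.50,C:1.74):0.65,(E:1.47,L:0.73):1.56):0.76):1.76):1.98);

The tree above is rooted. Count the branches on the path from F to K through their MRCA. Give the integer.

The MRCA of F and K is the root of the tree.
From F up to that node: 3 branches. From K up to the same node: 3 branches. Total: 3 + 3 = 6.

6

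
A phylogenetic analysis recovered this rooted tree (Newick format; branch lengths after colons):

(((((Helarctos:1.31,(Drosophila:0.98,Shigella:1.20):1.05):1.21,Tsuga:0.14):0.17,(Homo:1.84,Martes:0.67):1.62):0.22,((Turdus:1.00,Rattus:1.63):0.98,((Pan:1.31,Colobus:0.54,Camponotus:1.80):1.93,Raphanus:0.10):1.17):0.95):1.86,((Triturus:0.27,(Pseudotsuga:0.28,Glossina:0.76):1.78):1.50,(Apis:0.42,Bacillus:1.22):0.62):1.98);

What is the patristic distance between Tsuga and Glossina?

8.41

The path runs Tsuga → … → MRCA → … → Glossina; the MRCA is the root of the tree.
Branch lengths along that path: 0.14 + 0.17 + 0.22 + 1.86 + 1.98 + 1.50 + 1.78 + 0.76 = 8.41.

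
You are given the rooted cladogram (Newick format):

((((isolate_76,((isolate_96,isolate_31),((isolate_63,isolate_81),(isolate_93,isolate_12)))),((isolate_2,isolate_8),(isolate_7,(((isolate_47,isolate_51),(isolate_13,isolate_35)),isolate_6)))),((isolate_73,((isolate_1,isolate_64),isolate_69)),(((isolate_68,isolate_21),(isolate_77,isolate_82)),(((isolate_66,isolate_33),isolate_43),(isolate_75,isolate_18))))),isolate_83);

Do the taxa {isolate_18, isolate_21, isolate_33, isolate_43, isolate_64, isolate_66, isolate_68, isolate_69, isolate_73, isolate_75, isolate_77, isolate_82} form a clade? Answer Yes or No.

No

The MRCA of the listed taxa subtends ((isolate_73,((isolate_1,isolate_64),isolate_69)),(((isolate_68,isolate_21),(isolate_77,isolate_82)),(((isolate_66,isolate_33),isolate_43),(isolate_75,isolate_18)))).
That clade also contains isolate_1, which is not in the proposed group, so the group is not monophyletic.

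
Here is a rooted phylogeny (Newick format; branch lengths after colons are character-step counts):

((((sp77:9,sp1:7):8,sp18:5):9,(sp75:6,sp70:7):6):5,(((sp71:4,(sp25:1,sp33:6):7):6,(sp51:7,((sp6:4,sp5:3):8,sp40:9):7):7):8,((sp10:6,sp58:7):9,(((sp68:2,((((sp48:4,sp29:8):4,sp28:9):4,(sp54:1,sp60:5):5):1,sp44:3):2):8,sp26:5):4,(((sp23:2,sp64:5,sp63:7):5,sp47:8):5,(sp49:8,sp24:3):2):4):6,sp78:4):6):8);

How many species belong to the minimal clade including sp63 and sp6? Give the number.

The MRCA of sp63 and sp6 is the node subtending (((sp71,(sp25,sp33)),(sp51,((sp6,sp5),sp40))),((sp10,sp58),(((sp68,((((sp48,sp29),sp28),(sp54,sp60)),sp44)),sp26),(((sp23,sp64,sp63),sp47),(sp49,sp24))),sp78)).
That clade contains 24 terminal taxa: sp10, sp23, sp24, sp25, sp26, sp28, sp29, sp33, sp40, sp44, sp47, sp48, sp49, sp5, sp51, sp54, sp58, sp6, sp60, sp63, sp64, sp68, sp71, sp78.

24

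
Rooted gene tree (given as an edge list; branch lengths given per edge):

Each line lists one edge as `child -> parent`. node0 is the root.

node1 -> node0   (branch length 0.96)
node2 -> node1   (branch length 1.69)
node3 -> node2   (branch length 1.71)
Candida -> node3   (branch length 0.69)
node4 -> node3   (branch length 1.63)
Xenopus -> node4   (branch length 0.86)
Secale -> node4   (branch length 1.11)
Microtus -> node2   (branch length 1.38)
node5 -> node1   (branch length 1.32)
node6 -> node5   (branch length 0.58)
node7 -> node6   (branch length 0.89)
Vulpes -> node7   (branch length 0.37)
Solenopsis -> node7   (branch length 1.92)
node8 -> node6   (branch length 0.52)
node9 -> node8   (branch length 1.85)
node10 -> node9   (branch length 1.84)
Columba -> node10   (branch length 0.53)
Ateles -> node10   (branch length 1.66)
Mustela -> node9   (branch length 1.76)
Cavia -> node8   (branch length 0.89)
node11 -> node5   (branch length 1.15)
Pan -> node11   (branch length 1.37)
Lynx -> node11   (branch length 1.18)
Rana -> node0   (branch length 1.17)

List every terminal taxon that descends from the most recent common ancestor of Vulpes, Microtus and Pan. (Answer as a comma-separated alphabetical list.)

Ateles, Candida, Cavia, Columba, Lynx, Microtus, Mustela, Pan, Secale, Solenopsis, Vulpes, Xenopus

Tracing Vulpes: it sits inside (Vulpes,Solenopsis).
Tracing Microtus: it sits inside ((Candida,(Xenopus,Secale)),Microtus).
Tracing Pan: it sits inside (Pan,Lynx).
The smallest clade enclosing all 3 is (((Candida,(Xenopus,Secale)),Microtus),(((Vulpes,Solenopsis),(((Columba,Ateles),Mustela),Cavia)),(Pan,Lynx))); the answer is its 12 terminal taxa in alphabetical order.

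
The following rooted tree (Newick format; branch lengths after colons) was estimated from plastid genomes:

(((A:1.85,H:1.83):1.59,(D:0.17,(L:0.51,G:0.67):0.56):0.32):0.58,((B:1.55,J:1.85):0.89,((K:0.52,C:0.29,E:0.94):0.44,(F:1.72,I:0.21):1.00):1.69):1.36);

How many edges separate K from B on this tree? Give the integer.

5

The MRCA of K and B is the node subtending ((B,J),((K,C,E),(F,I))).
From K up to that node: 3 branches. From B up to the same node: 2 branches. Total: 3 + 2 = 5.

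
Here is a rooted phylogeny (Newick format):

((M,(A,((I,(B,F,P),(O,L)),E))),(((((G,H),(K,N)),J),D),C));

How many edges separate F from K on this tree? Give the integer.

The MRCA of F and K is the root of the tree.
From F up to that node: 6 branches. From K up to the same node: 6 branches. Total: 6 + 6 = 12.

12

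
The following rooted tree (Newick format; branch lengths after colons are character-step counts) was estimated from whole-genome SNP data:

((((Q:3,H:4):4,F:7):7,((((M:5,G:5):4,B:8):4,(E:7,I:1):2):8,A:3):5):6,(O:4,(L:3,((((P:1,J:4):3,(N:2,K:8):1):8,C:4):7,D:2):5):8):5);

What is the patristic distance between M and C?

The path runs M → … → MRCA → … → C; the MRCA is the root of the tree.
Branch lengths along that path: 5 + 4 + 4 + 8 + 5 + 6 + 5 + 8 + 5 + 7 + 4 = 61.

61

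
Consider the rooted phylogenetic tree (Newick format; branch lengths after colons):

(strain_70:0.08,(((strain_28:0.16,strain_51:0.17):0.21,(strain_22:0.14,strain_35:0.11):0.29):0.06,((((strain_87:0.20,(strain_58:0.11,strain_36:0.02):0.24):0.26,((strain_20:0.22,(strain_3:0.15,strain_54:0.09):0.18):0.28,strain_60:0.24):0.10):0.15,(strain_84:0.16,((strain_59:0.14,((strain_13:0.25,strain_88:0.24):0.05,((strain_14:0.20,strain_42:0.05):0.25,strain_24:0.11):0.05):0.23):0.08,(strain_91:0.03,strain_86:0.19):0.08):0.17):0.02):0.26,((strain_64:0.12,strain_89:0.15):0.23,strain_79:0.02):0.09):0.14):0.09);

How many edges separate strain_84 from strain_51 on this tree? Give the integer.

The MRCA of strain_84 and strain_51 is the node subtending (((strain_28,strain_51),(strain_22,strain_35)),((((strain_87,(strain_58,strain_36)),((strain_20,(strain_3,strain_54)),strain_60)),(strain_84,((strain_59,((strain_13,strain_88),((strain_14,strain_42),strain_24))),(strain_91,strain_86)))),((strain_64,strain_89),strain_79))).
From strain_84 up to that node: 4 branches. From strain_51 up to the same node: 3 branches. Total: 4 + 3 = 7.

7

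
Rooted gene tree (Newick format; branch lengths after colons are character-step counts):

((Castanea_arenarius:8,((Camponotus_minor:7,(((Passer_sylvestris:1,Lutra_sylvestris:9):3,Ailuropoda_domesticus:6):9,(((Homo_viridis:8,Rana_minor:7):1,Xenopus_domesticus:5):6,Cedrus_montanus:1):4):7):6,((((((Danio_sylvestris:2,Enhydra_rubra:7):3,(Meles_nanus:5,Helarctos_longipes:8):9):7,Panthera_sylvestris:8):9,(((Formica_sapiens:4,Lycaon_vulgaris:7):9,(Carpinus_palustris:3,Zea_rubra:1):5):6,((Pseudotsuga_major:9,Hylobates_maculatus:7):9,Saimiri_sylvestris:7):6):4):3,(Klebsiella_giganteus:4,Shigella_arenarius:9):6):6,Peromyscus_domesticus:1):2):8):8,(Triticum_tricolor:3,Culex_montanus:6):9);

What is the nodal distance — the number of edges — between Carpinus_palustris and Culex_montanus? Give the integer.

The MRCA of Carpinus_palustris and Culex_montanus is the root of the tree.
From Carpinus_palustris up to that node: 9 branches. From Culex_montanus up to the same node: 2 branches. Total: 9 + 2 = 11.

11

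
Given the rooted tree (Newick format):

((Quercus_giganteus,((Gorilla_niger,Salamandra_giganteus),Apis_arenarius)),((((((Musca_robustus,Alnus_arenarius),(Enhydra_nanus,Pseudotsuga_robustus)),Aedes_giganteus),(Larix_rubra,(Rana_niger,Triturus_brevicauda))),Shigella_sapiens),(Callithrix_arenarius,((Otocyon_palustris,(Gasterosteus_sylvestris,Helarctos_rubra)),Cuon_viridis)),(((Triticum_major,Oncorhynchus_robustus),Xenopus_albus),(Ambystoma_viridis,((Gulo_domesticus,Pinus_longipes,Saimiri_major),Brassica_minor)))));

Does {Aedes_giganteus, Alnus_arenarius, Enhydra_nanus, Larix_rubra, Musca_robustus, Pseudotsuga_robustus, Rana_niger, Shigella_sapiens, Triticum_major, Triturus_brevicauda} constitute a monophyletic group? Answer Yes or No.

No

The MRCA of the listed taxa subtends ((((((Musca_robustus,Alnus_arenarius),(Enhydra_nanus,Pseudotsuga_robustus)),Aedes_giganteus),(Larix_rubra,(Rana_niger,Triturus_brevicauda))),Shigella_sapiens),(Callithrix_arenarius,((Otocyon_palustris,(Gasterosteus_sylvestris,Helarctos_rubra)),Cuon_viridis)),(((Triticum_major,Oncorhynchus_robustus),Xenopus_albus),(Ambystoma_viridis,((Gulo_domesticus,Pinus_longipes,Saimiri_major),Brassica_minor)))).
That clade also contains Ambystoma_viridis, Brassica_minor, Callithrix_arenarius, Cuon_viridis, Gasterosteus_sylvestris, Gulo_domesticus, Helarctos_rubra, Oncorhynchus_robustus, Otocyon_palustris, Pinus_longipes, Saimiri_major, Xenopus_albus, which are not in the proposed group, so the group is not monophyletic.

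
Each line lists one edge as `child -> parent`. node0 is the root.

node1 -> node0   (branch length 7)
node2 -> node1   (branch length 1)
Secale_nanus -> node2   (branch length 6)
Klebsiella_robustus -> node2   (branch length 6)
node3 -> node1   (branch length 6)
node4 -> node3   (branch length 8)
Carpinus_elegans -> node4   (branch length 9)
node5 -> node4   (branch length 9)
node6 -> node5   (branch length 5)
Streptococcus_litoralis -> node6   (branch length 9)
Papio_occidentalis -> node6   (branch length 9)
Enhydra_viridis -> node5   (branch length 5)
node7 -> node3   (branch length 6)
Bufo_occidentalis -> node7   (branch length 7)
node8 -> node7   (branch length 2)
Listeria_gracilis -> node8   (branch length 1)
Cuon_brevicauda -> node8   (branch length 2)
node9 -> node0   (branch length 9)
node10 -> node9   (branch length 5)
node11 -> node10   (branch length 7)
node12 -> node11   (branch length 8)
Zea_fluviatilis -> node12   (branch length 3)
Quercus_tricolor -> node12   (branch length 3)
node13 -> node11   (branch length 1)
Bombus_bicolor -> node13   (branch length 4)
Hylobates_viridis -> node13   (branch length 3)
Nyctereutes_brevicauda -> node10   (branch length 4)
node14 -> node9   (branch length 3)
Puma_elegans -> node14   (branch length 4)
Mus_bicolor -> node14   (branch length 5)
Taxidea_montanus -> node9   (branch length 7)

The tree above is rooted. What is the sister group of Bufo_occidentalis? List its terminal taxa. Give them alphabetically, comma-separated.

Cuon_brevicauda, Listeria_gracilis

Bufo_occidentalis attaches to the tree at the node subtending (Bufo_occidentalis,(Listeria_gracilis,Cuon_brevicauda)).
The other lineage descending from that same node — the sister group — is (Listeria_gracilis,Cuon_brevicauda); its 2 tips in alphabetical order are the answer.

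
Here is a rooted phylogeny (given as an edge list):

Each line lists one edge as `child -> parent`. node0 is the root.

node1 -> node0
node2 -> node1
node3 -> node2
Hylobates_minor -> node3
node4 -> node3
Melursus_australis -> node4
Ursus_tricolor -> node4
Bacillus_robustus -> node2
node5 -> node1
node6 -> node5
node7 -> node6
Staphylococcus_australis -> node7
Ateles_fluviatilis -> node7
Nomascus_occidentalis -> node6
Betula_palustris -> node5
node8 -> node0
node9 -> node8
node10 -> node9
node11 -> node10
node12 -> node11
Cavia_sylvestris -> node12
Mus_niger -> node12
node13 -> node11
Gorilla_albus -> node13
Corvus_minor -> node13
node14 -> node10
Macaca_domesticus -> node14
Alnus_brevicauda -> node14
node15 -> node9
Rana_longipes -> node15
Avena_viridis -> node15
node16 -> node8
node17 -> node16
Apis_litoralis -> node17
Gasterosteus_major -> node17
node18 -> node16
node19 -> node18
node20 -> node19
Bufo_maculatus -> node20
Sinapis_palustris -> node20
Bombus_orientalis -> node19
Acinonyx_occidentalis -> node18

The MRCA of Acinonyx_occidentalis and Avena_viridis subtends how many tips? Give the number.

14

The MRCA of Acinonyx_occidentalis and Avena_viridis is the node subtending (((((Cavia_sylvestris,Mus_niger),(Gorilla_albus,Corvus_minor)),(Macaca_domesticus,Alnus_brevicauda)),(Rana_longipes,Avena_viridis)),((Apis_litoralis,Gasterosteus_major),(((Bufo_maculatus,Sinapis_palustris),Bombus_orientalis),Acinonyx_occidentalis))).
That clade contains 14 terminal taxa: Acinonyx_occidentalis, Alnus_brevicauda, Apis_litoralis, Avena_viridis, Bombus_orientalis, Bufo_maculatus, Cavia_sylvestris, Corvus_minor, Gasterosteus_major, Gorilla_albus, Macaca_domesticus, Mus_niger, Rana_longipes, Sinapis_palustris.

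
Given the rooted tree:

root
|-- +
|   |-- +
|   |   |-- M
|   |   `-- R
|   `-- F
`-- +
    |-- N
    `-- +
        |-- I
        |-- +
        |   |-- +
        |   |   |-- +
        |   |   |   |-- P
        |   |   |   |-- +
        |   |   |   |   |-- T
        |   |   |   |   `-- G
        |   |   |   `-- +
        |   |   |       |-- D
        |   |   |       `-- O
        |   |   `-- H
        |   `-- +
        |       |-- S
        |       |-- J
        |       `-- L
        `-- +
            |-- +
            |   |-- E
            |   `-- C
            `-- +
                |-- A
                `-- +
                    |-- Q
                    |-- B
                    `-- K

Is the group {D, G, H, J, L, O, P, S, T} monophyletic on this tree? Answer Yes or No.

The most recent common ancestor of these taxa subtends (((P,(T,G),(D,O)),H),(S,J,L)).
That clade has exactly 9 tips — every listed taxon and nothing else — so the group is monophyletic.

Yes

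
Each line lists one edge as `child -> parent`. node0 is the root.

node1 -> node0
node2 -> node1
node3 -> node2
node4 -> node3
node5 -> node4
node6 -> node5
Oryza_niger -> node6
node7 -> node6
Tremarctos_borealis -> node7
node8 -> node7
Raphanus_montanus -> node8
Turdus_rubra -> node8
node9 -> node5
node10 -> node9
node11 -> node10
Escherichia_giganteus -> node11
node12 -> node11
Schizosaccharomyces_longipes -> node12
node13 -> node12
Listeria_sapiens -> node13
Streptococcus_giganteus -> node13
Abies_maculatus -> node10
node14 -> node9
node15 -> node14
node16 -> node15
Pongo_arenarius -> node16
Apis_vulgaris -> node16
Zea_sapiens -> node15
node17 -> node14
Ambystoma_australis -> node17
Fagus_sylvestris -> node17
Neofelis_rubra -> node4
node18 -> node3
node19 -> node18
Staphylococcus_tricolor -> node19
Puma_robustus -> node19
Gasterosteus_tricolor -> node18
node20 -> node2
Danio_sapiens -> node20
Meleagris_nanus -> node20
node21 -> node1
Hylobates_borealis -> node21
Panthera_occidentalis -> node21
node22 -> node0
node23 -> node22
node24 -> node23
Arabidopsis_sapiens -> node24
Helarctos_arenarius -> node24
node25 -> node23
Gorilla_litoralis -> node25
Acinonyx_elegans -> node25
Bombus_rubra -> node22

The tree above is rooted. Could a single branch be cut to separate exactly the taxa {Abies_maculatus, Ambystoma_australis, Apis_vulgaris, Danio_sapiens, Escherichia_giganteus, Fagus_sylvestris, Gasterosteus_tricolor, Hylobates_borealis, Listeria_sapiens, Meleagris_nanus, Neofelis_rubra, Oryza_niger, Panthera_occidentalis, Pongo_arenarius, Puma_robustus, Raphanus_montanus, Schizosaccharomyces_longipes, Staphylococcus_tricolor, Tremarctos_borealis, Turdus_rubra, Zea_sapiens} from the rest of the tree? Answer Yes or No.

No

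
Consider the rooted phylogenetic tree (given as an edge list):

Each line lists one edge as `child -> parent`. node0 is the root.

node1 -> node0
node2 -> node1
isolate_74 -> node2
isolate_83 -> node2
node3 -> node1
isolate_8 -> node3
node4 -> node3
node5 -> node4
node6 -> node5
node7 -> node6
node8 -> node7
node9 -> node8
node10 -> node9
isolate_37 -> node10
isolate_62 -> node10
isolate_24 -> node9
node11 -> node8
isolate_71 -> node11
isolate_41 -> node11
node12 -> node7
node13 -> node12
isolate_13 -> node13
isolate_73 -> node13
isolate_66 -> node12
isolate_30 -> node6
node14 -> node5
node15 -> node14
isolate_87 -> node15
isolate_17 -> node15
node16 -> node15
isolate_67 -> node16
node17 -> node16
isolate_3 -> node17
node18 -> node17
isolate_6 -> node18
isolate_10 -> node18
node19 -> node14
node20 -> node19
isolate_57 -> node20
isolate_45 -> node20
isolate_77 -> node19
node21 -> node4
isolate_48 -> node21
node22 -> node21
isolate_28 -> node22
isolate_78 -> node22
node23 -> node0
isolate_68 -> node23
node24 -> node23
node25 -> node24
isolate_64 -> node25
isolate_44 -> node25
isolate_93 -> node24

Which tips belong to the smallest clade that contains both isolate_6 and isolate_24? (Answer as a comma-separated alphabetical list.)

Tracing isolate_6: it sits inside (isolate_6,isolate_10).
Tracing isolate_24: it sits inside ((isolate_37,isolate_62),isolate_24).
The smallest clade enclosing both is ((((((isolate_37,isolate_62),isolate_24),(isolate_71,isolate_41)),((isolate_13,isolate_73),isolate_66)),isolate_30),((isolate_87,isolate_17,(isolate_67,(isolate_3,(isolate_6,isolate_10)))),((isolate_57,isolate_45),isolate_77))); the answer is its 18 terminal taxa in alphabetical order.

isolate_10, isolate_13, isolate_17, isolate_24, isolate_3, isolate_30, isolate_37, isolate_41, isolate_45, isolate_57, isolate_6, isolate_62, isolate_66, isolate_67, isolate_71, isolate_73, isolate_77, isolate_87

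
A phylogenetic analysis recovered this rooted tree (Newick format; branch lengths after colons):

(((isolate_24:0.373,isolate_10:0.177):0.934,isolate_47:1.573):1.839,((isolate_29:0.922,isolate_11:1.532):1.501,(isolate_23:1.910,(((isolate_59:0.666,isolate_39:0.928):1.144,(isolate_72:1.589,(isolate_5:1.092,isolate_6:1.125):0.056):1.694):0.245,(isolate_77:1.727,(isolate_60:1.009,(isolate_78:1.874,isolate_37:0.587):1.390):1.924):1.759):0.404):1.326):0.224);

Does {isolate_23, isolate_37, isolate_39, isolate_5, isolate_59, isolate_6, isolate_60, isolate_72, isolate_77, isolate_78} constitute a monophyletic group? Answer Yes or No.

The most recent common ancestor of these taxa subtends (isolate_23,(((isolate_59,isolate_39),(isolate_72,(isolate_5,isolate_6))),(isolate_77,(isolate_60,(isolate_78,isolate_37))))).
That clade has exactly 10 tips — every listed taxon and nothing else — so the group is monophyletic.

Yes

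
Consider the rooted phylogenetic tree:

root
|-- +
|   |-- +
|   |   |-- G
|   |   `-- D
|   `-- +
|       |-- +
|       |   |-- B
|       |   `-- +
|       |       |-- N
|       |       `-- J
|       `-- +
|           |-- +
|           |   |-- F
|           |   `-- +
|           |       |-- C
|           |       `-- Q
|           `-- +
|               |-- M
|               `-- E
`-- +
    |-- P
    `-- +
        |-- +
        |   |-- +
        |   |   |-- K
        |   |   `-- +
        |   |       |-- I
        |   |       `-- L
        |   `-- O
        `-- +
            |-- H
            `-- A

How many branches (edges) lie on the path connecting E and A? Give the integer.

The MRCA of E and A is the root of the tree.
From E up to that node: 5 branches. From A up to the same node: 4 branches. Total: 5 + 4 = 9.

9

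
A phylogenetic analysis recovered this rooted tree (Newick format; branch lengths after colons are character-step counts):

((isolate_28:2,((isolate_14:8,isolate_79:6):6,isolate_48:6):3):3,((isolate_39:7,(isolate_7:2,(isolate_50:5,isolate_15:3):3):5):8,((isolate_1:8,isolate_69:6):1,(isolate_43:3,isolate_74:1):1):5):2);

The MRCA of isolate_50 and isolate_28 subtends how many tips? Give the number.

The MRCA of isolate_50 and isolate_28 is the root, so the clade is the entire tree.
That clade contains 12 terminal taxa: isolate_1, isolate_14, isolate_15, isolate_28, isolate_39, isolate_43, isolate_48, isolate_50, isolate_69, isolate_7, isolate_74, isolate_79.

12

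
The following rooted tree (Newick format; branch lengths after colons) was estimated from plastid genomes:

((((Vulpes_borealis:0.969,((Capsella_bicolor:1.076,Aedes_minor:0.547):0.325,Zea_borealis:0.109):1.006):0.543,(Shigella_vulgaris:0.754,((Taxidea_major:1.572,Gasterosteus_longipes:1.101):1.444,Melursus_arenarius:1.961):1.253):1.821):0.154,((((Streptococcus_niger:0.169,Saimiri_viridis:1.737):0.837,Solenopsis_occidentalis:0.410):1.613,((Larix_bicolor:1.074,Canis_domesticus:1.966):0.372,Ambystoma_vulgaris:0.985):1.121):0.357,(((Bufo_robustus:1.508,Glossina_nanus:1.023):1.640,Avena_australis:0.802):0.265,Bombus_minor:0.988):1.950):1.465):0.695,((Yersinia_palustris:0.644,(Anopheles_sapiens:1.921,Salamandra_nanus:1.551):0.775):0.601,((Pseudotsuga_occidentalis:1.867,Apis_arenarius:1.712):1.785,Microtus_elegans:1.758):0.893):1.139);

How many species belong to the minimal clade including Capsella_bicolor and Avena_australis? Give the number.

The MRCA of Capsella_bicolor and Avena_australis is the node subtending (((Vulpes_borealis,((Capsella_bicolor,Aedes_minor),Zea_borealis)),(Shigella_vulgaris,((Taxidea_major,Gasterosteus_longipes),Melursus_arenarius))),((((Streptococcus_niger,Saimiri_viridis),Solenopsis_occidentalis),((Larix_bicolor,Canis_domesticus),Ambystoma_vulgaris)),(((Bufo_robustus,Glossina_nanus),Avena_australis),Bombus_minor))).
That clade contains 18 terminal taxa: Aedes_minor, Ambystoma_vulgaris, Avena_australis, Bombus_minor, Bufo_robustus, Canis_domesticus, Capsella_bicolor, Gasterosteus_longipes, Glossina_nanus, Larix_bicolor, Melursus_arenarius, Saimiri_viridis, Shigella_vulgaris, Solenopsis_occidentalis, Streptococcus_niger, Taxidea_major, Vulpes_borealis, Zea_borealis.

18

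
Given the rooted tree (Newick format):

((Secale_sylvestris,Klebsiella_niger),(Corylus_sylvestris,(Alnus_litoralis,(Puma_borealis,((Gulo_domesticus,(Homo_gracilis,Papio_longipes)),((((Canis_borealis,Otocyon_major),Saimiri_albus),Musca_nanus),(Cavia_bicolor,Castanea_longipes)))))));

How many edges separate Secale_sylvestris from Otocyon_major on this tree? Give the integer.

11

The MRCA of Secale_sylvestris and Otocyon_major is the root of the tree.
From Secale_sylvestris up to that node: 2 branches. From Otocyon_major up to the same node: 9 branches. Total: 2 + 9 = 11.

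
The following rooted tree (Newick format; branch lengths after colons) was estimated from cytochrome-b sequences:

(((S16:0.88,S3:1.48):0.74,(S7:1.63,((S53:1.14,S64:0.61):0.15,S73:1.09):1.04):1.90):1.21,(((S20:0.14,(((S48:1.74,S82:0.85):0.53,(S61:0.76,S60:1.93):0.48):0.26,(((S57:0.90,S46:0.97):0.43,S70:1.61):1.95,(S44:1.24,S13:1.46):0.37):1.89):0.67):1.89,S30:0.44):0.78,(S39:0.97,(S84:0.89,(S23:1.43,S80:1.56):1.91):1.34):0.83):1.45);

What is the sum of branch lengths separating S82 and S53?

11.87

The path runs S82 → … → MRCA → … → S53; the MRCA is the root of the tree.
Branch lengths along that path: 0.85 + 0.53 + 0.26 + 0.67 + 1.89 + 0.78 + 1.45 + 1.21 + 1.90 + 1.04 + 0.15 + 1.14 = 11.87.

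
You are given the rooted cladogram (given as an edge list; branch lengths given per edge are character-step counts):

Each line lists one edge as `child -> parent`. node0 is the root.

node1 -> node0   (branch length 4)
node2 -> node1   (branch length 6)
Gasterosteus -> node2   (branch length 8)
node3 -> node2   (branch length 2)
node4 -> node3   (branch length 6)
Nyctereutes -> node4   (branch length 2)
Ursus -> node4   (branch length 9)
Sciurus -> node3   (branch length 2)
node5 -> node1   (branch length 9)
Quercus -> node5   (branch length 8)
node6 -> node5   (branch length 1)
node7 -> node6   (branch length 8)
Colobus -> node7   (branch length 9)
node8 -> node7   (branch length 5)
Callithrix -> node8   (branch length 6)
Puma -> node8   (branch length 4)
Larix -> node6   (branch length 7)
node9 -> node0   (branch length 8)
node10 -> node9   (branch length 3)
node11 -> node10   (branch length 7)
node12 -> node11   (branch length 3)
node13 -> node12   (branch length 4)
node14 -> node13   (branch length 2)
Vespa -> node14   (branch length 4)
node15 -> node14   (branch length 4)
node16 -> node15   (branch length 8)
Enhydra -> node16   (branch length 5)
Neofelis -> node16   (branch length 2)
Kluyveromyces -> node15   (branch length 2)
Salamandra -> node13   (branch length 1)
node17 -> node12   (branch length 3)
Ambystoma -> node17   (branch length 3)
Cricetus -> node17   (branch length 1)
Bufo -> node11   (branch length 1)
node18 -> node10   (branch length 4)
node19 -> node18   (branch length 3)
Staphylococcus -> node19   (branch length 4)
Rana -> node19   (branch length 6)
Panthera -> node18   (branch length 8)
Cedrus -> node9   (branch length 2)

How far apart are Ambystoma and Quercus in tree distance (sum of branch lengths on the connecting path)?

The path runs Ambystoma → … → MRCA → … → Quercus; the MRCA is the root of the tree.
Branch lengths along that path: 3 + 3 + 3 + 7 + 3 + 8 + 4 + 9 + 8 = 48.

48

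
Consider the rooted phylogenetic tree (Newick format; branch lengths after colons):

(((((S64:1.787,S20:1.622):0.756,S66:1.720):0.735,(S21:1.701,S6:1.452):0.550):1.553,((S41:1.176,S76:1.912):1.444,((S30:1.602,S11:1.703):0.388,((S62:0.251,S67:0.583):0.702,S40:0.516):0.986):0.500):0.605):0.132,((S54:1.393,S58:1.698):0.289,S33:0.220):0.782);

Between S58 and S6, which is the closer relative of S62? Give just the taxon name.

S6

The MRCA of S62 and S6 subtends ((((S64,S20),S66),(S21,S6)),((S41,S76),((S30,S11),((S62,S67),S40)))) (12 taxa).
The MRCA of S62 and S58 is the root, subtending the entire tree (15 taxa).
The first is nested inside the second, so S62 shares a more recent common ancestor with S6.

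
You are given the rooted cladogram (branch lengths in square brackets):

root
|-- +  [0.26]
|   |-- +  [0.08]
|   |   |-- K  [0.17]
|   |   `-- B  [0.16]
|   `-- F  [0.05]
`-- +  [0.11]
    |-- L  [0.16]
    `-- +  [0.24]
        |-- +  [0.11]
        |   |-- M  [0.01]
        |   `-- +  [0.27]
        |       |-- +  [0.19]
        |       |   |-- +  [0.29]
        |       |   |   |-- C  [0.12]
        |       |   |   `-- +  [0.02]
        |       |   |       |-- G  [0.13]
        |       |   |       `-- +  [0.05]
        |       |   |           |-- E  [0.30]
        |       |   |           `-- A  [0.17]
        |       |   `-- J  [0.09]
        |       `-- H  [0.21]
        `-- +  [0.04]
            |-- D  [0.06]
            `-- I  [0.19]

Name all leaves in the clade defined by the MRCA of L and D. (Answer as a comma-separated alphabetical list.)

Tracing L: it sits inside (L,((M,(((C,(G,(E,A))),J),H)),(D,I))).
Tracing D: it sits inside (D,I).
The smallest clade enclosing both is (L,((M,(((C,(G,(E,A))),J),H)),(D,I))); the answer is its 10 terminal taxa in alphabetical order.

A, C, D, E, G, H, I, J, L, M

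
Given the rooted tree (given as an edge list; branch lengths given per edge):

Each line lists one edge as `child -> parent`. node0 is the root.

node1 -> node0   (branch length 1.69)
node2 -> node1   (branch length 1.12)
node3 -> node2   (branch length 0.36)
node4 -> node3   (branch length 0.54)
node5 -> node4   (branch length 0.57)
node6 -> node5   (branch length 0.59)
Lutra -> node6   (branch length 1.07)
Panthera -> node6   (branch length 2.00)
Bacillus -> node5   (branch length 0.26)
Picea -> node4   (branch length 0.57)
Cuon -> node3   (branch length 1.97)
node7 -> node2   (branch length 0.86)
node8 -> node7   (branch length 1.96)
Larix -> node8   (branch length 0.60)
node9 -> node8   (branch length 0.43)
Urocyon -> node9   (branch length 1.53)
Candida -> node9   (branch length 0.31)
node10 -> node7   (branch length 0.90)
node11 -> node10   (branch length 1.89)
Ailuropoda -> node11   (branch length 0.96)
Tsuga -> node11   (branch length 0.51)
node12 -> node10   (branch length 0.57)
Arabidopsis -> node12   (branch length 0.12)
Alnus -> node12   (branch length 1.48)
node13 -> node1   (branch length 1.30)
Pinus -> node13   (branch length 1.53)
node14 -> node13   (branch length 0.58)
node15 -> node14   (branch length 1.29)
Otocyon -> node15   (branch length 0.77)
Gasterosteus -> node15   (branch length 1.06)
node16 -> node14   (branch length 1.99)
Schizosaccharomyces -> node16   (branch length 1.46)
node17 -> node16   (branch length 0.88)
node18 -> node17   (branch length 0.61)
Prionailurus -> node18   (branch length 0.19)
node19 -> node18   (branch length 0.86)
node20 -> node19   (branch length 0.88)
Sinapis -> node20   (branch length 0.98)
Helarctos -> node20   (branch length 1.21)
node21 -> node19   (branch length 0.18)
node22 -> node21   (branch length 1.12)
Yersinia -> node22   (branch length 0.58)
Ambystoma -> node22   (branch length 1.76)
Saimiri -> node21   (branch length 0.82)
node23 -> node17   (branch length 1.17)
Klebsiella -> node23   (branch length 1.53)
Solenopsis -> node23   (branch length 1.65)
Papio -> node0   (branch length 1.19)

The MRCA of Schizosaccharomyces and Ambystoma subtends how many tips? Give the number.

The MRCA of Schizosaccharomyces and Ambystoma is the node subtending (Schizosaccharomyces,((Prionailurus,((Sinapis,Helarctos),((Yersinia,Ambystoma),Saimiri))),(Klebsiella,Solenopsis))).
That clade contains 9 terminal taxa: Ambystoma, Helarctos, Klebsiella, Prionailurus, Saimiri, Schizosaccharomyces, Sinapis, Solenopsis, Yersinia.

9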